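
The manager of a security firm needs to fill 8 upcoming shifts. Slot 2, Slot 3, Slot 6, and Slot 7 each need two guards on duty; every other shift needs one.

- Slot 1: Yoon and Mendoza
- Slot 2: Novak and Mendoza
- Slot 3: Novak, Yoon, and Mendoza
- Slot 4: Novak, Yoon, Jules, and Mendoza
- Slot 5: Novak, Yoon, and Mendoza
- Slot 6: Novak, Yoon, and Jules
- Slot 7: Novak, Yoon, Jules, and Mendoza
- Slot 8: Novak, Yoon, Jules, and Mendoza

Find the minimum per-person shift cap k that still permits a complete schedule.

3

With 4 guards and 12 worker-slots to fill, someone must work at least ⌈12/4⌉ = 3 shifts, so k ≥ 3.
k = 3 works: Slot 1→Yoon, Slot 2→Novak+Mendoza, Slot 3→Novak+Yoon, Slot 4→Jules, Slot 5→Novak, Slot 6→Yoon+Jules, Slot 7→Jules+Mendoza, Slot 8→Mendoza.
Loads: Novak 3, Yoon 3, Jules 3, Mendoza 3 — all ≤ 3.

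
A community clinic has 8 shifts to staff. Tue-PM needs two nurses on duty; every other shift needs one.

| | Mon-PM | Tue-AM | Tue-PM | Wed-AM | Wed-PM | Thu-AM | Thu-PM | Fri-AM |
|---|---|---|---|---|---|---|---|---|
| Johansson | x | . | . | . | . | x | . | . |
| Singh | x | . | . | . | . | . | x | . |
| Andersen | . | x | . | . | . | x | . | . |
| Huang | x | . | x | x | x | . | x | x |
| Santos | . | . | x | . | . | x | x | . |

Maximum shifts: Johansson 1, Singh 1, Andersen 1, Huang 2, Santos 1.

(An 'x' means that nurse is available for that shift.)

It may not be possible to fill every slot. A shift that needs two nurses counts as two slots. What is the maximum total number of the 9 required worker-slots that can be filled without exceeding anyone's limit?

Total capacity across all nurses is 1+1+1+2+1 = 6, and 9 slots are needed, so at most 6 can be filled.
An assignment achieving 6: Mon-PM→Johansson, Tue-AM→Andersen, Tue-PM→Santos, Wed-AM→Huang, Wed-PM→Huang, Thu-PM→Singh.
Loads: Johansson 1/1, Singh 1/1, Andersen 1/1, Huang 2/2, Santos 1/1.

6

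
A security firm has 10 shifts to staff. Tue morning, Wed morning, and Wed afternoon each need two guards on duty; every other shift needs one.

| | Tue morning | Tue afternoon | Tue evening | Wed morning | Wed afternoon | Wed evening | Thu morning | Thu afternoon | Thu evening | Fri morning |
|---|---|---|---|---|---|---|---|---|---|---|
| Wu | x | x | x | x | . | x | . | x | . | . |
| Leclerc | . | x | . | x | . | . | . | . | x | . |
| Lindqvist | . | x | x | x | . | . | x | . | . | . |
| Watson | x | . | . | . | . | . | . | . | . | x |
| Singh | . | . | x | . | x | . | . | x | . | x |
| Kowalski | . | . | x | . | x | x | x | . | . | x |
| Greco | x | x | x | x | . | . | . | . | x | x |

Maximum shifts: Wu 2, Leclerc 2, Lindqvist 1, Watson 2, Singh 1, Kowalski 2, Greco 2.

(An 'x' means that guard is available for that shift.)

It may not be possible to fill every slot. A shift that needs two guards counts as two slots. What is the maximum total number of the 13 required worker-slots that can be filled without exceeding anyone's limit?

12

Total capacity across all guards is 2+2+1+2+1+2+2 = 12, and 13 slots are needed, so at most 12 can be filled.
An assignment achieving 12: Tue morning→Watson+Greco, Tue afternoon→Leclerc, Tue evening→Kowalski, Wed morning→Greco, Wed afternoon→Singh+Kowalski, Wed evening→Wu, Thu morning→Lindqvist, Thu afternoon→Wu, Thu evening→Leclerc, Fri morning→Watson.
Loads: Wu 2/2, Leclerc 2/2, Lindqvist 1/1, Watson 2/2, Singh 1/1, Kowalski 2/2, Greco 2/2.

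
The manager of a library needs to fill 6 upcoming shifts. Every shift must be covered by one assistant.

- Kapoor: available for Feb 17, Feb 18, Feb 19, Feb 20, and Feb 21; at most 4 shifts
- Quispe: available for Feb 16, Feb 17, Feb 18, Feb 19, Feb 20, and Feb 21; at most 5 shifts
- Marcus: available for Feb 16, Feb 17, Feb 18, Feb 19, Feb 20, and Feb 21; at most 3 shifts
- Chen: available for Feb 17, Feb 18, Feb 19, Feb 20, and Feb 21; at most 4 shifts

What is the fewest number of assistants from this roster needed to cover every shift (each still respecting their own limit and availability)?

2

6 slots to fill and no one can take more than 5, so at least ⌈6/5⌉ = 2 assistants are needed.
Kapoor and Quispe alone can cover everything: Feb 16→Quispe, Feb 17→Kapoor, Feb 18→Kapoor, Feb 19→Kapoor, Feb 20→Kapoor, Feb 21→Quispe.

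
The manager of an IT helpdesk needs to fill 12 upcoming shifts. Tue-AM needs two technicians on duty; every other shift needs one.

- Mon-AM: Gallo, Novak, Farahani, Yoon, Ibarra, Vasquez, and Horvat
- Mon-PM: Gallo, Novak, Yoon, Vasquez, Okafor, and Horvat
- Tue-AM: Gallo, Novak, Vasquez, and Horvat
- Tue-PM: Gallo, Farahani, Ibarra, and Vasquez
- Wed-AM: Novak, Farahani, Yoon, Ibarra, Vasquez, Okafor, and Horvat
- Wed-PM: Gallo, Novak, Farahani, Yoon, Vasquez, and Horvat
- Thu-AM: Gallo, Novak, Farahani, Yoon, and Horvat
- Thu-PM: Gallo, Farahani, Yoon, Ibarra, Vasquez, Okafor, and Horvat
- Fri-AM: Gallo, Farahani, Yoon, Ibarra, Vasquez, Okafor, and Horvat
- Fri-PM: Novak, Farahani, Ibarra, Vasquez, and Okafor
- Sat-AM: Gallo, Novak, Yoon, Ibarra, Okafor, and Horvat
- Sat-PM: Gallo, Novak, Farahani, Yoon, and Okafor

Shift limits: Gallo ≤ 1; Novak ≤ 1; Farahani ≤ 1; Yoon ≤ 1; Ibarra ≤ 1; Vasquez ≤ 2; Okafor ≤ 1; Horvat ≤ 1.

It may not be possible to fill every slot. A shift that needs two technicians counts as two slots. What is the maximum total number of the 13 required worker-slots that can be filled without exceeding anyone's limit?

Total capacity across all technicians is 1+1+1+1+1+2+1+1 = 9, and 13 slots are needed, so at most 9 can be filled.
An assignment achieving 9: Mon-PM→Vasquez, Tue-AM→Gallo+Novak, Tue-PM→Farahani, Wed-PM→Vasquez, Thu-AM→Yoon, Fri-PM→Ibarra, Sat-AM→Horvat, Sat-PM→Okafor.
Loads: Gallo 1/1, Novak 1/1, Farahani 1/1, Yoon 1/1, Ibarra 1/1, Vasquez 2/2, Okafor 1/1, Horvat 1/1.

9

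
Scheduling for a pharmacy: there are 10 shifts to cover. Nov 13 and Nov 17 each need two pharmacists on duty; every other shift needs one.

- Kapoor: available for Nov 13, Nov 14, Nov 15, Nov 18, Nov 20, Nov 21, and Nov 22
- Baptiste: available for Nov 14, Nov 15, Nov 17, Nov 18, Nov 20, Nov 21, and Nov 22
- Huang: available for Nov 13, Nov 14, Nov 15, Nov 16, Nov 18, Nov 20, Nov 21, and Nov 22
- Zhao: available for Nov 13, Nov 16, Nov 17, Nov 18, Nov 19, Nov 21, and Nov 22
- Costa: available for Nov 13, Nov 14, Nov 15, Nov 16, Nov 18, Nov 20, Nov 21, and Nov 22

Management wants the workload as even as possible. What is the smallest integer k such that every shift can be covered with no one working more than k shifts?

3

With 5 pharmacists and 12 worker-slots to fill, someone must work at least ⌈12/5⌉ = 3 shifts, so k ≥ 3.
k = 3 works: Nov 13→Huang+Zhao, Nov 14→Kapoor, Nov 15→Kapoor, Nov 16→Huang, Nov 17→Baptiste+Zhao, Nov 18→Baptiste, Nov 19→Zhao, Nov 20→Kapoor, Nov 21→Baptiste, Nov 22→Huang.
Loads: Kapoor 3, Baptiste 3, Huang 3, Zhao 3, Costa 0 — all ≤ 3.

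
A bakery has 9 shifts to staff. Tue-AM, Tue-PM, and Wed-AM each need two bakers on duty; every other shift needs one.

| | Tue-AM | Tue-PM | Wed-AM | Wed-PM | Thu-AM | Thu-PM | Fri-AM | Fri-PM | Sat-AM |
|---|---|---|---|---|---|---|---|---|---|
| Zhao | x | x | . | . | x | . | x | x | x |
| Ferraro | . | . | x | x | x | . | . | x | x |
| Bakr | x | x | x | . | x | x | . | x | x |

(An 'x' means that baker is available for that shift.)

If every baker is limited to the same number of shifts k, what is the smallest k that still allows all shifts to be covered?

4

With 3 bakers and 12 worker-slots to fill, someone must work at least ⌈12/3⌉ = 4 shifts, so k ≥ 4.
k = 4 works: Tue-AM→Zhao+Bakr, Tue-PM→Zhao+Bakr, Wed-AM→Ferraro+Bakr, Wed-PM→Ferraro, Thu-AM→Zhao, Thu-PM→Bakr, Fri-AM→Zhao, Fri-PM→Ferraro, Sat-AM→Ferraro.
Loads: Zhao 4, Ferraro 4, Bakr 4 — all ≤ 4.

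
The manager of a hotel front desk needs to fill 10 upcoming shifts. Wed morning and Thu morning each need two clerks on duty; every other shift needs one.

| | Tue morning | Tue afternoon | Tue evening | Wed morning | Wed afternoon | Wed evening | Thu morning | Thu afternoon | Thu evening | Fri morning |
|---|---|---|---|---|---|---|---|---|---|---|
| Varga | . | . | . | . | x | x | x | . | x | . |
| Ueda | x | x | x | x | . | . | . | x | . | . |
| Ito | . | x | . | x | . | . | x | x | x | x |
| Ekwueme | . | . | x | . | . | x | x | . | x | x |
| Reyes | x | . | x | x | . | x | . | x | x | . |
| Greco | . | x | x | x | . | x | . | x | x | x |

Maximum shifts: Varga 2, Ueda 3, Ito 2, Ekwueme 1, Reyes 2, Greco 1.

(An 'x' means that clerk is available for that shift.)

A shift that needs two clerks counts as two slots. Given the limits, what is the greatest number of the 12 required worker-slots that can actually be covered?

Total capacity across all clerks is 2+3+2+1+2+1 = 11, and 12 slots are needed, so at most 11 can be filled.
An assignment achieving 11: Tue morning→Ueda, Tue afternoon→Ueda, Tue evening→Ueda, Wed morning→Reyes+Greco, Wed afternoon→Varga, Wed evening→Ekwueme, Thu morning→Varga+Ito, Thu afternoon→Reyes, Fri morning→Ito.
Loads: Varga 2/2, Ueda 3/3, Ito 2/2, Ekwueme 1/1, Reyes 2/2, Greco 1/1.

11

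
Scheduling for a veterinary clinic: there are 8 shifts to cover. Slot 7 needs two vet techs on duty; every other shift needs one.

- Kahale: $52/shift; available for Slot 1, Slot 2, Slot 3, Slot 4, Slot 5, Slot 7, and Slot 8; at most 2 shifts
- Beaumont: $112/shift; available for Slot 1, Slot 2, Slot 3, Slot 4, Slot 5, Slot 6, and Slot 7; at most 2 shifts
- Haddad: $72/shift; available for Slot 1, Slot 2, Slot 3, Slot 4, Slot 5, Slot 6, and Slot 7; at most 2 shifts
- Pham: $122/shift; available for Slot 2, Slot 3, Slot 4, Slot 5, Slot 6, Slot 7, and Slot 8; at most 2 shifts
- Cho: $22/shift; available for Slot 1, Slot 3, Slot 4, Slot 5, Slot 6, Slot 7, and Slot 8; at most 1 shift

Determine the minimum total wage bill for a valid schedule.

$738

Picking the cheapest available vet tech for each shift independently would cost $258, but that ignores the shift limits.
An optimal schedule: Slot 1→Kahale, Slot 2→Beaumont, Slot 3→Haddad, Slot 4→Haddad, Slot 5→Pham, Slot 6→Beaumont, Slot 7→Pham+Cho, Slot 8→Kahale.
Total: 52 + 112 + 72 + 72 + 122 + 112 + 122 + 22 + 52 = $738.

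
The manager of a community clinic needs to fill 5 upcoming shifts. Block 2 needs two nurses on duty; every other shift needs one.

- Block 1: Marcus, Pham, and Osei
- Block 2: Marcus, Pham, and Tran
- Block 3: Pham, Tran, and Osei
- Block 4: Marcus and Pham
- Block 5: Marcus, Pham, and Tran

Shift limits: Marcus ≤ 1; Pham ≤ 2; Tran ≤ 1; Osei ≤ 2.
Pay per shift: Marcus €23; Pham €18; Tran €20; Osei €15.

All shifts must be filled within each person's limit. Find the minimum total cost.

Picking the cheapest available nurse for each shift independently would cost €104, but that ignores the shift limits.
An optimal schedule: Block 1→Osei, Block 2→Pham+Tran, Block 3→Osei, Block 4→Marcus, Block 5→Pham.
Total: 15 + 18 + 20 + 15 + 23 + 18 = €109.

€109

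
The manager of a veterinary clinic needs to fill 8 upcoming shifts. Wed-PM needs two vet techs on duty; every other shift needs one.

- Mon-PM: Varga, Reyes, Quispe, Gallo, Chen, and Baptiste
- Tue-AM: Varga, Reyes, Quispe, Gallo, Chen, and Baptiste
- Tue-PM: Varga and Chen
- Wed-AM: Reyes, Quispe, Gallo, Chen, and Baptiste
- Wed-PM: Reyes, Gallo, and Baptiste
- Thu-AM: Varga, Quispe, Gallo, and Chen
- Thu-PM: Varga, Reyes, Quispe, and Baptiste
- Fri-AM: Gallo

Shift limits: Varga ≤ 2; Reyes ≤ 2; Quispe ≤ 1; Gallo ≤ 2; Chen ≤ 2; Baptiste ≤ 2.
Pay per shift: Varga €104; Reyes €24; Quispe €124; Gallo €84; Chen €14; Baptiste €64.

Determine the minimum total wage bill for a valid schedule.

Fri-AM can only be covered by Gallo, so that assignment is forced.
Picking the cheapest available vet tech for each shift independently would cost €266, but that ignores the shift limits.
An optimal schedule: Mon-PM→Gallo, Tue-AM→Varga, Tue-PM→Chen, Wed-AM→Baptiste, Wed-PM→Reyes+Baptiste, Thu-AM→Chen, Thu-PM→Reyes, Fri-AM→Gallo.
Total: 84 + 104 + 14 + 64 + 24 + 64 + 14 + 24 + 84 = €476.

€476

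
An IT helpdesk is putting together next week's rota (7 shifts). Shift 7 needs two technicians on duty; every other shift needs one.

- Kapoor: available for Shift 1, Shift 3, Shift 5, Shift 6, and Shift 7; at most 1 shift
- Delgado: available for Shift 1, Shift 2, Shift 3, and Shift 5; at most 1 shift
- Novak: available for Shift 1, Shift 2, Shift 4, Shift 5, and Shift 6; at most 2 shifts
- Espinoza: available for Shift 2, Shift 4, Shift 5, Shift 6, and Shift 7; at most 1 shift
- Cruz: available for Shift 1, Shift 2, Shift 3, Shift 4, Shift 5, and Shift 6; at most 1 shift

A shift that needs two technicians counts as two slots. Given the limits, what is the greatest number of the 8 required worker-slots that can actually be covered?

Total capacity across all technicians is 1+1+2+1+1 = 6, and 8 slots are needed, so at most 6 can be filled.
An assignment achieving 6: Shift 1→Novak, Shift 2→Cruz, Shift 3→Delgado, Shift 4→Novak, Shift 7→Kapoor+Espinoza.
Loads: Kapoor 1/1, Delgado 1/1, Novak 2/2, Espinoza 1/1, Cruz 1/1.

6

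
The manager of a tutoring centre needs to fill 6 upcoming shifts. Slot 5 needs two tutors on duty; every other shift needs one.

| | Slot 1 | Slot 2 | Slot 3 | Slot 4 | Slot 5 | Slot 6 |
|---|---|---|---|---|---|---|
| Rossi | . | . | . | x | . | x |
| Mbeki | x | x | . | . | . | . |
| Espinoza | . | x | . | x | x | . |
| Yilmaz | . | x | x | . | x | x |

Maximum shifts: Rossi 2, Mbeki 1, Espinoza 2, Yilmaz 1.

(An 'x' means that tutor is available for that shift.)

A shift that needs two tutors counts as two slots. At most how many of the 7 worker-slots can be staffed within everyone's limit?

Total capacity across all tutors is 2+1+2+1 = 6, and 7 slots are needed, so at most 6 can be filled.
An assignment achieving 6: Slot 1→Mbeki, Slot 2→Espinoza, Slot 3→Yilmaz, Slot 4→Rossi, Slot 5→Espinoza, Slot 6→Rossi.
Loads: Rossi 2/2, Mbeki 1/1, Espinoza 2/2, Yilmaz 1/1.

6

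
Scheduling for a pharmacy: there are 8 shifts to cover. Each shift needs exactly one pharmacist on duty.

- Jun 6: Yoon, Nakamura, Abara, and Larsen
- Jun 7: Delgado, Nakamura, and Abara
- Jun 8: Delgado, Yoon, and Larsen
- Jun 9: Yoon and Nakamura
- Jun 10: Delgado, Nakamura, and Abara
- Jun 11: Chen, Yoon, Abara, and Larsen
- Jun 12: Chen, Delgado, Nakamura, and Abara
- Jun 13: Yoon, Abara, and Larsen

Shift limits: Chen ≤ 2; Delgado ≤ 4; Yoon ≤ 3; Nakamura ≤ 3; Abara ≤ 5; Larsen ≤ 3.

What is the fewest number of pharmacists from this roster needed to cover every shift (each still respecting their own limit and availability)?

2

8 slots to fill and no one can take more than 5, so at least ⌈8/5⌉ = 2 pharmacists are needed.
Yoon and Abara alone can cover everything: Jun 6→Yoon, Jun 7→Abara, Jun 8→Yoon, Jun 9→Yoon, Jun 10→Abara, Jun 11→Abara, Jun 12→Abara, Jun 13→Abara.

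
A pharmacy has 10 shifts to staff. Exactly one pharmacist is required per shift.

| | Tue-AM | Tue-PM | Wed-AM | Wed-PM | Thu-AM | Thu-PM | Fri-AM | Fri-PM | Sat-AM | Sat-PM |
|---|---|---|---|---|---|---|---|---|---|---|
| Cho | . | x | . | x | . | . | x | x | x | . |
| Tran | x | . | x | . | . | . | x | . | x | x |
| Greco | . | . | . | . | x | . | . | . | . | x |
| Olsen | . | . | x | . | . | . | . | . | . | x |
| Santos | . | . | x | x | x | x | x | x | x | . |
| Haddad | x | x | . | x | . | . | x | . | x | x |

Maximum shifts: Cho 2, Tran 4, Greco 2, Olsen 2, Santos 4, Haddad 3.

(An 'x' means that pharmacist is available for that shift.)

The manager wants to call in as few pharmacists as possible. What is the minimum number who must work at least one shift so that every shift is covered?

3

10 slots to fill and no one can take more than 4, so at least ⌈10/4⌉ = 3 pharmacists are needed.
Cho, Tran, and Santos alone can cover everything: Tue-AM→Tran, Tue-PM→Cho, Wed-AM→Tran, Wed-PM→Cho, Thu-AM→Santos, Thu-PM→Santos, Fri-AM→Tran, Fri-PM→Santos, Sat-AM→Santos, Sat-PM→Tran.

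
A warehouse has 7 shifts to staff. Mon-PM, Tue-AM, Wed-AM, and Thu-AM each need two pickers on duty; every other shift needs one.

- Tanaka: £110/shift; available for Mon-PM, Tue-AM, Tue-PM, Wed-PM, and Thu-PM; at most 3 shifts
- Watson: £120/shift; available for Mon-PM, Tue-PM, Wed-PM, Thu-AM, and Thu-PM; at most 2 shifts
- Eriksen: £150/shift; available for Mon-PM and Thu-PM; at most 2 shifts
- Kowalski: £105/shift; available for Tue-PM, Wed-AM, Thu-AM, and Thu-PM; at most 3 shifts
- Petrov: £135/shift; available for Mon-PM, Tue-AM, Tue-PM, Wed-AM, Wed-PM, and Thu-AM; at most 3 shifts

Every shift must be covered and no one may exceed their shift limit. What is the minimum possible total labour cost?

£1290

Tue-AM can only be covered by Tanaka and Petrov, so that assignment is forced.
Wed-AM can only be covered by Kowalski and Petrov, so that assignment is forced.
Picking the cheapest available picker for each shift independently would cost £1260, but that ignores the shift limits.
An optimal schedule: Mon-PM→Watson+Petrov, Tue-AM→Tanaka+Petrov, Tue-PM→Kowalski, Wed-AM→Kowalski+Petrov, Wed-PM→Tanaka, Thu-AM→Kowalski+Watson, Thu-PM→Tanaka.
Total: 120 + 135 + 110 + 135 + 105 + 105 + 135 + 110 + 105 + 120 + 110 = £1290.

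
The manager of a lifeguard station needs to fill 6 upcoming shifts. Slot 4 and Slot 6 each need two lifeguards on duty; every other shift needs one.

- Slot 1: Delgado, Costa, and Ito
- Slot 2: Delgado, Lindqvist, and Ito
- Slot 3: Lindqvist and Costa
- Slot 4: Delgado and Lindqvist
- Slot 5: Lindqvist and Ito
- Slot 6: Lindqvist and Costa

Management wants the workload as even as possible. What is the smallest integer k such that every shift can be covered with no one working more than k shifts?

2

With 4 lifeguards and 8 worker-slots to fill, someone must work at least ⌈8/4⌉ = 2 shifts, so k ≥ 2.
k = 2 works: Slot 1→Delgado, Slot 2→Ito, Slot 3→Costa, Slot 4→Delgado+Lindqvist, Slot 5→Ito, Slot 6→Lindqvist+Costa.
Loads: Delgado 2, Lindqvist 2, Costa 2, Ito 2 — all ≤ 2.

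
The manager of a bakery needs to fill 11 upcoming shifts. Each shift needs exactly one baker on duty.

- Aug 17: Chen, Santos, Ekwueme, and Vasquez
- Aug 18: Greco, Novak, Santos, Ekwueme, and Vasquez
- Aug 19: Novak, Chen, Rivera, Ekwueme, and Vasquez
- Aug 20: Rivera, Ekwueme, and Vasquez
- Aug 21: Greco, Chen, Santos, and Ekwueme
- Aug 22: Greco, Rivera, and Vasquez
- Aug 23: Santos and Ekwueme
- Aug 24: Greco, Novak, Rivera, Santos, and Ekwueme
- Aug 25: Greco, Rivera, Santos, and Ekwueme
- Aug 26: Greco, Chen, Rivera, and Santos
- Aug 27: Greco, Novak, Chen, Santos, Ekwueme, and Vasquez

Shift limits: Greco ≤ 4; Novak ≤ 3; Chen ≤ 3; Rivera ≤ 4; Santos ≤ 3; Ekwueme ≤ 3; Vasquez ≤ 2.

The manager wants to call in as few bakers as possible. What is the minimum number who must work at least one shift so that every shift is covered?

11 slots to fill and no one can take more than 4, so at least ⌈11/4⌉ = 3 bakers are needed.
Greco, Rivera, and Santos alone can cover everything: Aug 17→Santos, Aug 18→Greco, Aug 19→Rivera, Aug 20→Rivera, Aug 21→Greco, Aug 22→Greco, Aug 23→Santos, Aug 24→Rivera, Aug 25→Rivera, Aug 26→Santos, Aug 27→Greco.

3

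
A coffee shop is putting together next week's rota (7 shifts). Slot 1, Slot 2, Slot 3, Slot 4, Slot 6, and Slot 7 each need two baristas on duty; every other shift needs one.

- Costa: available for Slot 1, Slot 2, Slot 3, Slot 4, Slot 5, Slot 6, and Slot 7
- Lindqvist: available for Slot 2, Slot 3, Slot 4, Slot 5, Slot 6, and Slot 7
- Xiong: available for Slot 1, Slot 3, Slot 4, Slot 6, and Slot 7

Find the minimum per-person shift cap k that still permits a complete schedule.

5

With 3 baristas and 13 worker-slots to fill, someone must work at least ⌈13/3⌉ = 5 shifts, so k ≥ 5.
k = 5 works: Slot 1→Costa+Xiong, Slot 2→Costa+Lindqvist, Slot 3→Costa+Lindqvist, Slot 4→Costa+Lindqvist, Slot 5→Costa, Slot 6→Lindqvist+Xiong, Slot 7→Lindqvist+Xiong.
Loads: Costa 5, Lindqvist 5, Xiong 3 — all ≤ 5.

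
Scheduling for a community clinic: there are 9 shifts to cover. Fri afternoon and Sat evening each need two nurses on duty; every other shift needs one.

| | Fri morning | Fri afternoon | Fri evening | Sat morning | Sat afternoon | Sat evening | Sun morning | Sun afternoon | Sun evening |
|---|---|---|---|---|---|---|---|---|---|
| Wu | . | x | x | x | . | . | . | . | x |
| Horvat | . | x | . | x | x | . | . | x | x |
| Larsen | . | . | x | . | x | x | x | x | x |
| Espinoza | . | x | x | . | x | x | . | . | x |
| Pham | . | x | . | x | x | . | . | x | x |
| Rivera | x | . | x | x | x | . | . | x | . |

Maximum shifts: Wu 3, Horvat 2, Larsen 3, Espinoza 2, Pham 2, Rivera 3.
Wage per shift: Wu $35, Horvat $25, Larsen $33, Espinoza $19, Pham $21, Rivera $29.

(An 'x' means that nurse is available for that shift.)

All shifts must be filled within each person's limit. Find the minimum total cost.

$283

Fri morning can only be covered by Rivera, so that assignment is forced.
Sat evening can only be covered by Larsen and Espinoza, so that assignment is forced.
Sun morning can only be covered by Larsen, so that assignment is forced.
Picking the cheapest available nurse for each shift independently would cost $253, but that ignores the shift limits.
An optimal schedule: Fri morning→Rivera, Fri afternoon→Pham+Horvat, Fri evening→Espinoza, Sat morning→Pham, Sat afternoon→Rivera, Sat evening→Espinoza+Larsen, Sun morning→Larsen, Sun afternoon→Rivera, Sun evening→Horvat.
Total: 29 + 21 + 25 + 19 + 21 + 29 + 19 + 33 + 33 + 29 + 25 = $283.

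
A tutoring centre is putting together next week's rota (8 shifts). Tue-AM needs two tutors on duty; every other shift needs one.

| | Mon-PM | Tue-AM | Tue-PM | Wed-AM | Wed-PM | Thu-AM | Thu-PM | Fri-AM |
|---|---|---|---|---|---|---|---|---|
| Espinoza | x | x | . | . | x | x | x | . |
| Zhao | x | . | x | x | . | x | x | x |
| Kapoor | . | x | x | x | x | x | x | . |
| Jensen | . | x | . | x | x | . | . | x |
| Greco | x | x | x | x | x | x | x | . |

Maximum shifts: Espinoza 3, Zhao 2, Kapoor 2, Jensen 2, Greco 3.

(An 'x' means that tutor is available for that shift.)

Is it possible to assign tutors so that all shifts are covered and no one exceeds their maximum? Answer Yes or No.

Yes

One valid schedule: Mon-PM→Espinoza, Tue-AM→Jensen+Greco, Tue-PM→Zhao, Wed-AM→Kapoor, Wed-PM→Espinoza, Thu-AM→Espinoza, Thu-PM→Kapoor, Fri-AM→Zhao.
Loads: Espinoza 3/3, Zhao 2/2, Kapoor 2/2, Jensen 1/2, Greco 1/3 — all within limits.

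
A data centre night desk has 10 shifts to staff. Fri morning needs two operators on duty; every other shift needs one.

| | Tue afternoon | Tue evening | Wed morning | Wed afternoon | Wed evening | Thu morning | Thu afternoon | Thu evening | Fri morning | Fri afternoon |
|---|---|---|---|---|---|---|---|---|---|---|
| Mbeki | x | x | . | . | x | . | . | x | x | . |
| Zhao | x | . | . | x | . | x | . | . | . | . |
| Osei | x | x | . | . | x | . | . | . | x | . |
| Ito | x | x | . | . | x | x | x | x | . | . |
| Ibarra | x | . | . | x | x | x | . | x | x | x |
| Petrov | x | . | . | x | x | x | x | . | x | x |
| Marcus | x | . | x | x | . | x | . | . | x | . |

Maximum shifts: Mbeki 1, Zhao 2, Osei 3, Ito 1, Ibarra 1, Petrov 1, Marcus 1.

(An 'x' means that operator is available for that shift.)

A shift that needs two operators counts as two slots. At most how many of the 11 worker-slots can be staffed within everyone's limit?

10

Total capacity across all operators is 1+2+3+1+1+1+1 = 10, and 11 slots are needed, so at most 10 can be filled.
An assignment achieving 10: Tue afternoon→Osei, Tue evening→Mbeki, Wed morning→Marcus, Wed afternoon→Zhao, Wed evening→Osei, Thu morning→Zhao, Thu afternoon→Ito, Fri morning→Osei+Petrov, Fri afternoon→Ibarra.
Loads: Mbeki 1/1, Zhao 2/2, Osei 3/3, Ito 1/1, Ibarra 1/1, Petrov 1/1, Marcus 1/1.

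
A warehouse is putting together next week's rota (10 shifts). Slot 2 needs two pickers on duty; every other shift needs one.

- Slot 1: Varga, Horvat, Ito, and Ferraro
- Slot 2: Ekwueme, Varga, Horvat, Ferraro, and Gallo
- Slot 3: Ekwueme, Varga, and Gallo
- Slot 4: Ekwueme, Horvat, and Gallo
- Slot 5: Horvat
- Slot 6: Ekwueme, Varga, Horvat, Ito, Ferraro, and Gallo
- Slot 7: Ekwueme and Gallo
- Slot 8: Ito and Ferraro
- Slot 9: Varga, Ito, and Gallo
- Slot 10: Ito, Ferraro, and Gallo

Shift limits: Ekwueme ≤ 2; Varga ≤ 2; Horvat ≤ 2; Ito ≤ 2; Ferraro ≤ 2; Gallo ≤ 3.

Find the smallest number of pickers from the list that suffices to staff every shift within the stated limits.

11 slots to fill and no one can take more than 3, so at least ⌈11/3⌉ = 4 pickers are needed.
Any 4 pickers together have capacity at most 3+2+2+2 = 9 < 11 slots, so 4 can never suffice.
Ekwueme, Varga, Horvat, Ito, and Gallo alone can cover everything: Slot 1→Varga, Slot 2→Varga+Gallo, Slot 3→Ekwueme, Slot 4→Horvat, Slot 5→Horvat, Slot 6→Gallo, Slot 7→Ekwueme, Slot 8→Ito, Slot 9→Gallo, Slot 10→Ito.

5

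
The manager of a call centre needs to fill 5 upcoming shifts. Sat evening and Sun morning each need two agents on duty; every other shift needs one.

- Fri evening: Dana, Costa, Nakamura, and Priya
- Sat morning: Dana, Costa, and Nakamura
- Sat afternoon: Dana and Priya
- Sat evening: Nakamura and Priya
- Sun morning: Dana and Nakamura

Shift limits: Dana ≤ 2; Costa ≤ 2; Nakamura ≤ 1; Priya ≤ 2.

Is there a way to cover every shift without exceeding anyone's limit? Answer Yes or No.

Total capacity is 7 and 7 slots are needed, so capacity alone doesn't rule it out.
Shifts {Sat evening, Sun morning} need 4 worker-slots in total, but the agents available for any of those shifts (Dana, Nakamura, and Priya) can supply at most 3 among them. So no valid schedule exists.

No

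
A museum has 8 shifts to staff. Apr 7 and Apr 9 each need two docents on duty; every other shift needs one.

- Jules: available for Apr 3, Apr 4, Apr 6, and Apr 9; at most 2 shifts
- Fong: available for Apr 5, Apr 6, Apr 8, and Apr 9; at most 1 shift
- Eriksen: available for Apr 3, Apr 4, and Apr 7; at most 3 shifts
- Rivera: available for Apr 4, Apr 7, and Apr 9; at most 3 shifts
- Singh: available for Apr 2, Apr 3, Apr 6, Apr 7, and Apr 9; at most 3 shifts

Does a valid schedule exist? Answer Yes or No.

No

Total capacity is 12 and 10 slots are needed, so capacity alone doesn't rule it out.
Shifts {Apr 5, Apr 8} need 2 worker-slots in total, but the docents available for any of those shifts (Fong) can supply at most 1 among them. So no valid schedule exists.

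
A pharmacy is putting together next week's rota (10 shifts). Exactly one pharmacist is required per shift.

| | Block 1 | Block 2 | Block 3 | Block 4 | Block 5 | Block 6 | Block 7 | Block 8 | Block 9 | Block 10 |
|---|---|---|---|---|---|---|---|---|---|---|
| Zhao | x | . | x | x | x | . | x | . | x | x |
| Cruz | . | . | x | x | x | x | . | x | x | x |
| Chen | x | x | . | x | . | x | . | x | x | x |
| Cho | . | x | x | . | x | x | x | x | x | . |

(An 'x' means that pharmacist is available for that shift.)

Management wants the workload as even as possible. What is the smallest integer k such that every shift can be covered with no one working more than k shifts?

With 4 pharmacists and 10 worker-slots to fill, someone must work at least ⌈10/4⌉ = 3 shifts, so k ≥ 3.
k = 3 works: Block 1→Zhao, Block 2→Chen, Block 3→Zhao, Block 4→Cruz, Block 5→Cruz, Block 6→Cruz, Block 7→Zhao, Block 8→Chen, Block 9→Cho, Block 10→Chen.
Loads: Zhao 3, Cruz 3, Chen 3, Cho 1 — all ≤ 3.

3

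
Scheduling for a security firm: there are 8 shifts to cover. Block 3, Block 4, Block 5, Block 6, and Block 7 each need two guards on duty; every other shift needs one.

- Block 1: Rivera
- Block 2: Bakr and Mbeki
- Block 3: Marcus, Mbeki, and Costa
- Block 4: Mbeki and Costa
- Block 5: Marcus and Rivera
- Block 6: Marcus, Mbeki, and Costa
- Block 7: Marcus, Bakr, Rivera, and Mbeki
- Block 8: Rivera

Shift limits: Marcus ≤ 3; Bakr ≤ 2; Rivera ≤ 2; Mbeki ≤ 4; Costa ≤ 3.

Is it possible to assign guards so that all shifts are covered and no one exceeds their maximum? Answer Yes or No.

No

Total capacity is 14 and 13 slots are needed, so capacity alone doesn't rule it out.
Shifts {Block 1, Block 5, Block 8} need 4 worker-slots in total, but the guards available for any of those shifts (Marcus and Rivera) can supply at most 3 among them. So no valid schedule exists.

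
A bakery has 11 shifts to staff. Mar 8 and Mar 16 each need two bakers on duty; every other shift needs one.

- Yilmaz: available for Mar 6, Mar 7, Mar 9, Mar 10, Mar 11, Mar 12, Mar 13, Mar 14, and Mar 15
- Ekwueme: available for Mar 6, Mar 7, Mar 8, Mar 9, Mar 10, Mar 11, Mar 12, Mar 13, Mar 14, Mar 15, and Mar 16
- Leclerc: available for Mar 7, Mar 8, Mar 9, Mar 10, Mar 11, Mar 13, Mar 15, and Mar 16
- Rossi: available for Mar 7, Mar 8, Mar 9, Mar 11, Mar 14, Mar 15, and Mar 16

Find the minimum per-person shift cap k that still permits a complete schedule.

With 4 bakers and 13 worker-slots to fill, someone must work at least ⌈13/4⌉ = 4 shifts, so k ≥ 4.
k = 4 works: Mar 6→Yilmaz, Mar 7→Ekwueme, Mar 8→Ekwueme+Leclerc, Mar 9→Leclerc, Mar 10→Yilmaz, Mar 11→Leclerc, Mar 12→Yilmaz, Mar 13→Yilmaz, Mar 14→Ekwueme, Mar 15→Rossi, Mar 16→Ekwueme+Leclerc.
Loads: Yilmaz 4, Ekwueme 4, Leclerc 4, Rossi 1 — all ≤ 4.

4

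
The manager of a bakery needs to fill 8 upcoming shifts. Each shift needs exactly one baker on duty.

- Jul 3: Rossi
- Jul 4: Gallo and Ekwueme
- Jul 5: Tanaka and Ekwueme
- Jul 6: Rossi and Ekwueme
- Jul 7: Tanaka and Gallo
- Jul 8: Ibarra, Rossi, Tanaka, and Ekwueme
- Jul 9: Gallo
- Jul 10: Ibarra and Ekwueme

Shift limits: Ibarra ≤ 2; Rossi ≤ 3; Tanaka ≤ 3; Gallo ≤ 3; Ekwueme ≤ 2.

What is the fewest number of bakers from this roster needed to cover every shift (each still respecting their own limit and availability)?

3

8 slots to fill and no one can take more than 3, so at least ⌈8/3⌉ = 3 bakers are needed.
Rossi, Gallo, and Ekwueme alone can cover everything: Jul 3→Rossi, Jul 4→Gallo, Jul 5→Ekwueme, Jul 6→Rossi, Jul 7→Gallo, Jul 8→Rossi, Jul 9→Gallo, Jul 10→Ekwueme.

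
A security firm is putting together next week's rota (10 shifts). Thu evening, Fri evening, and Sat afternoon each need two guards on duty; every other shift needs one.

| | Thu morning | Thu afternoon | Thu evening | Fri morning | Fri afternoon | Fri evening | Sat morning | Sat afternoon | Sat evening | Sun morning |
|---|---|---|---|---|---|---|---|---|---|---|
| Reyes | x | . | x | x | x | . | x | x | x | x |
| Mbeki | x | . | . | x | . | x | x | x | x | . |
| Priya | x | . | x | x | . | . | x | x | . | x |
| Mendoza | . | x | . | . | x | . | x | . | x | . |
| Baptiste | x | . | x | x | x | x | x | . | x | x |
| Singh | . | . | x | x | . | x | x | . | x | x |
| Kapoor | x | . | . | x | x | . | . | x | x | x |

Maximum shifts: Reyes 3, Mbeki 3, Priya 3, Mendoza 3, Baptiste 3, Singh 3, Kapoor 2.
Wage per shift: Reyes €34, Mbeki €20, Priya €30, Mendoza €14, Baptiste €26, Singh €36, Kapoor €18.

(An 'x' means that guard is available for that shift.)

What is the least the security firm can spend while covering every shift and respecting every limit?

Thu afternoon can only be covered by Mendoza, so that assignment is forced.
Picking the cheapest available guard for each shift independently would cost €250, but that ignores the shift limits.
An optimal schedule: Thu morning→Kapoor, Thu afternoon→Mendoza, Thu evening→Baptiste+Priya, Fri morning→Mbeki, Fri afternoon→Mendoza, Fri evening→Mbeki+Baptiste, Sat morning→Mendoza, Sat afternoon→Mbeki+Priya, Sat evening→Baptiste, Sun morning→Kapoor.
Total: 18 + 14 + 26 + 30 + 20 + 14 + 20 + 26 + 14 + 20 + 30 + 26 + 18 = €276.

€276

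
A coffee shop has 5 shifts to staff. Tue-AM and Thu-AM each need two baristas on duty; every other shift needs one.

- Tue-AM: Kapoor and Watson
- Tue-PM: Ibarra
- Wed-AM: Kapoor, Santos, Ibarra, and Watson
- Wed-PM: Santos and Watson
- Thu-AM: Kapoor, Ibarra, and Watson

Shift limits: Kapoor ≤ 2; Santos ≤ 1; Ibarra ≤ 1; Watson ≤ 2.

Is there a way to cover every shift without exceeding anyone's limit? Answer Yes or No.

No

Shifts {Tue-AM, Tue-PM, Wed-AM, Wed-PM, Thu-AM} need 7 worker-slots in total, but the baristas available for any of those shifts (Kapoor, Santos, Ibarra, and Watson) can supply at most 6 among them. So no valid schedule exists.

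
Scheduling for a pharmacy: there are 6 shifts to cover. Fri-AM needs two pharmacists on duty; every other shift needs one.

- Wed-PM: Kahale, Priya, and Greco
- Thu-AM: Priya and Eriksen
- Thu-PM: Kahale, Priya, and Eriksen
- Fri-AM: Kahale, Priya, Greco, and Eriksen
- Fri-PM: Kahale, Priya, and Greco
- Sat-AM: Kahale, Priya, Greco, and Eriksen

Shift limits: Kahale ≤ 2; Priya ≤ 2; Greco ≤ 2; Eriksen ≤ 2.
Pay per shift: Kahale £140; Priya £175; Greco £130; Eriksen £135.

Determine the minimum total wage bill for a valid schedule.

Picking the cheapest available pharmacist for each shift independently would cost £925, but that ignores the shift limits.
An optimal schedule: Wed-PM→Greco, Thu-AM→Eriksen, Thu-PM→Eriksen, Fri-AM→Kahale+Priya, Fri-PM→Greco, Sat-AM→Kahale.
Total: 130 + 135 + 135 + 140 + 175 + 130 + 140 = £985.

£985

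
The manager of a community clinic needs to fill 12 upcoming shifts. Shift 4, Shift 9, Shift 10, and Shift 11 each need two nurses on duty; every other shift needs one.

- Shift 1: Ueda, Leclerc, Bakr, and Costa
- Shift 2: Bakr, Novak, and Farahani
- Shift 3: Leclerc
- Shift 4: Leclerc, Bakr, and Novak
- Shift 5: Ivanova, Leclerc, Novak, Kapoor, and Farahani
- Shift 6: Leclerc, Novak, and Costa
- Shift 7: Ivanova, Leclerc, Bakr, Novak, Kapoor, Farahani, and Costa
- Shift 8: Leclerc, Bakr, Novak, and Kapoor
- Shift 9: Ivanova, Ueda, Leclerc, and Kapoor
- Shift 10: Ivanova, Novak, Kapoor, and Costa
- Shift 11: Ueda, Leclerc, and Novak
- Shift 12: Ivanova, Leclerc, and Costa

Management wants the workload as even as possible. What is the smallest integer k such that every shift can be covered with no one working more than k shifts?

With 8 nurses and 16 worker-slots to fill, someone must work at least ⌈16/8⌉ = 2 shifts, so k ≥ 2.
k = 2 works: Shift 1→Costa, Shift 2→Bakr, Shift 3→Leclerc, Shift 4→Leclerc+Bakr, Shift 5→Farahani, Shift 6→Novak, Shift 7→Farahani, Shift 8→Kapoor, Shift 9→Ivanova+Ueda, Shift 10→Kapoor+Costa, Shift 11→Ueda+Novak, Shift 12→Ivanova.
Loads: Ivanova 2, Ueda 2, Leclerc 2, Bakr 2, Novak 2, Kapoor 2, Farahani 2, Costa 2 — all ≤ 2.

2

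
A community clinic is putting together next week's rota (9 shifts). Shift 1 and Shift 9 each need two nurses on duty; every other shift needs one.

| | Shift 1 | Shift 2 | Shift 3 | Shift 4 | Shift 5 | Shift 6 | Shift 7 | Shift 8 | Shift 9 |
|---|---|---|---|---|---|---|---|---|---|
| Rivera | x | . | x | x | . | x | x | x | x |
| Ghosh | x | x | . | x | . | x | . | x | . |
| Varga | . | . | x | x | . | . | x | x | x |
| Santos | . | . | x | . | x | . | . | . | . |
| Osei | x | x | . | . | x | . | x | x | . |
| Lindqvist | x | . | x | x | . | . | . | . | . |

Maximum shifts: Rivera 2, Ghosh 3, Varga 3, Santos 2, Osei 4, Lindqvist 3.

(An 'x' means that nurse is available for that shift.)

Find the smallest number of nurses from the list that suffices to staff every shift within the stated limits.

11 slots to fill and no one can take more than 4, so at least ⌈11/4⌉ = 3 nurses are needed.
Any 3 nurses together have capacity at most 4+3+3 = 10 < 11 slots, so 3 can never suffice.
Rivera, Ghosh, Varga, and Osei alone can cover everything: Shift 1→Ghosh+Osei, Shift 2→Ghosh, Shift 3→Rivera, Shift 4→Varga, Shift 5→Osei, Shift 6→Ghosh, Shift 7→Varga, Shift 8→Osei, Shift 9→Rivera+Varga.

4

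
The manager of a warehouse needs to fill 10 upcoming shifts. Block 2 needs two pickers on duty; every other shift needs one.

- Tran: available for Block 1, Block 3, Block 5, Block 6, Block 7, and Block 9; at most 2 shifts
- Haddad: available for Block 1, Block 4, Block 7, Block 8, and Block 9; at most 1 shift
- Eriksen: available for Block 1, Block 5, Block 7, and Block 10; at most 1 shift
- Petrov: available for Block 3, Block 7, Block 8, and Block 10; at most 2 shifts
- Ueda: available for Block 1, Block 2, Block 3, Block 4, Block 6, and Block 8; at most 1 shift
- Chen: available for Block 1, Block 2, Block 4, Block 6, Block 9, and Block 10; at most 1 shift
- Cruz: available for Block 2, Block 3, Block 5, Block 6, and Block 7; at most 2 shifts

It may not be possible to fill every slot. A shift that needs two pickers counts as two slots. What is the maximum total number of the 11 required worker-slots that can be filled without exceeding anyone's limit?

10

Total capacity across all pickers is 2+1+1+2+1+1+2 = 10, and 11 slots are needed, so at most 10 can be filled.
An assignment achieving 10: Block 2→Ueda+Chen, Block 3→Petrov, Block 4→Haddad, Block 5→Tran, Block 6→Cruz, Block 7→Cruz, Block 8→Petrov, Block 9→Tran, Block 10→Eriksen.
Loads: Tran 2/2, Haddad 1/1, Eriksen 1/1, Petrov 2/2, Ueda 1/1, Chen 1/1, Cruz 2/2.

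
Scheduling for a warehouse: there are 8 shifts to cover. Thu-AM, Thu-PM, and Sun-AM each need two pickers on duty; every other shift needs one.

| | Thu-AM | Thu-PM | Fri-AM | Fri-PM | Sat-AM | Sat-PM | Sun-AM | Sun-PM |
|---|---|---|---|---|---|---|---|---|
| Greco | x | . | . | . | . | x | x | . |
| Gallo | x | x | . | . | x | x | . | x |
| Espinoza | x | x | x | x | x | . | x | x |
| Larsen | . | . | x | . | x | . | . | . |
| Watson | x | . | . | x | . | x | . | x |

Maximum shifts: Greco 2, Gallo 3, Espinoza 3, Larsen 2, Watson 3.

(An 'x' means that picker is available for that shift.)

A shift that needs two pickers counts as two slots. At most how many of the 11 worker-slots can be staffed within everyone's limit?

11

Total capacity across all pickers is 2+3+3+2+3 = 13, and 11 slots are needed, so at most 11 can be filled.
An assignment achieving 11: Thu-AM→Gallo+Watson, Thu-PM→Gallo+Espinoza, Fri-AM→Espinoza, Fri-PM→Watson, Sat-AM→Gallo, Sat-PM→Greco, Sun-AM→Greco+Espinoza, Sun-PM→Watson.
Loads: Greco 2/2, Gallo 3/3, Espinoza 3/3, Larsen 0/2, Watson 3/3.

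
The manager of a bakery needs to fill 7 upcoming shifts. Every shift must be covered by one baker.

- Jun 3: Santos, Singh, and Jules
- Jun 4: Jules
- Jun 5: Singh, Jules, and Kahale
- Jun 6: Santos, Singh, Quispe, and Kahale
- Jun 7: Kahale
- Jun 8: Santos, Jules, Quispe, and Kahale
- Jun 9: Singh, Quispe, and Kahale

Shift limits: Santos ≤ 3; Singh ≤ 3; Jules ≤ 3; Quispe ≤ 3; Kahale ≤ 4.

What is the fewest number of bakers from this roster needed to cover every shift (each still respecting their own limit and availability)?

7 slots to fill and no one can take more than 4, so at least ⌈7/4⌉ = 2 bakers are needed.
Jules and Kahale alone can cover everything: Jun 3→Jules, Jun 4→Jules, Jun 5→Jules, Jun 6→Kahale, Jun 7→Kahale, Jun 8→Kahale, Jun 9→Kahale.

2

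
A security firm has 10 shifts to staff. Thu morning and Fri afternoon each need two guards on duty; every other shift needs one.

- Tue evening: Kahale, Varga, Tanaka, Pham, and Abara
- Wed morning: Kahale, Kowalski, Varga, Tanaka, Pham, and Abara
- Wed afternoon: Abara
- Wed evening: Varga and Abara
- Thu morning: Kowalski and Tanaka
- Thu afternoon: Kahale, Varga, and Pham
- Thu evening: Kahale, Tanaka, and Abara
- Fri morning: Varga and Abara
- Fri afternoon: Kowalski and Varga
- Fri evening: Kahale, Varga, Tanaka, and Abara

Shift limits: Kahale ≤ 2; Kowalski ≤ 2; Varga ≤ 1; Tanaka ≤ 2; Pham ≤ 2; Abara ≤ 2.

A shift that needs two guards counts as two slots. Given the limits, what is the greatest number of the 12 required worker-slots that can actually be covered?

11

Total capacity across all guards is 2+2+1+2+2+2 = 11, and 12 slots are needed, so at most 11 can be filled.
An assignment achieving 11: Tue evening→Pham, Wed morning→Pham, Wed afternoon→Abara, Wed evening→Varga, Thu morning→Kowalski+Tanaka, Thu afternoon→Kahale, Thu evening→Kahale, Fri morning→Abara, Fri afternoon→Kowalski, Fri evening→Tanaka.
Loads: Kahale 2/2, Kowalski 2/2, Varga 1/1, Tanaka 2/2, Pham 2/2, Abara 2/2.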